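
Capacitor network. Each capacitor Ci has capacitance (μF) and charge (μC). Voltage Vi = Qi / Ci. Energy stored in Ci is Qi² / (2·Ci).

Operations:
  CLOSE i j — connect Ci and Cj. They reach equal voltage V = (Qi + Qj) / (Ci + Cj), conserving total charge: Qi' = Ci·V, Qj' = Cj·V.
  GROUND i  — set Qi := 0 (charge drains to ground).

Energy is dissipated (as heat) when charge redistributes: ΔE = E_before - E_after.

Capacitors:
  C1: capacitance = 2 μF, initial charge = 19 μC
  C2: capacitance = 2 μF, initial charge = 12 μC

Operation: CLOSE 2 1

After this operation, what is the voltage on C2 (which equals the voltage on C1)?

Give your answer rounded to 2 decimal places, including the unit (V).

Answer: 7.75 V

Derivation:
Initial: C1(2μF, Q=19μC, V=9.50V), C2(2μF, Q=12μC, V=6.00V)
Op 1: CLOSE 2-1: Q_total=31.00, C_total=4.00, V=7.75; Q2=15.50, Q1=15.50; dissipated=6.125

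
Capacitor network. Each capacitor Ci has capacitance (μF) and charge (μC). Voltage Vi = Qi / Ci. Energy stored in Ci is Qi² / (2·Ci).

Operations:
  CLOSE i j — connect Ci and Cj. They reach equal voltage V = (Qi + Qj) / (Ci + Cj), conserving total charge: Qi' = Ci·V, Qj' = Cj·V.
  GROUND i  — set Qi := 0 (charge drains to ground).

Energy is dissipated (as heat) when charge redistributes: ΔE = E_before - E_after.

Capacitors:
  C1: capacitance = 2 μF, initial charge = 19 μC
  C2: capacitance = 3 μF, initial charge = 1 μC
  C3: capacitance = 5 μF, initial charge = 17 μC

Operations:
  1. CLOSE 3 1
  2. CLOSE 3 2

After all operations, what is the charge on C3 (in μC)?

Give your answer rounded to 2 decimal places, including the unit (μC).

Initial: C1(2μF, Q=19μC, V=9.50V), C2(3μF, Q=1μC, V=0.33V), C3(5μF, Q=17μC, V=3.40V)
Op 1: CLOSE 3-1: Q_total=36.00, C_total=7.00, V=5.14; Q3=25.71, Q1=10.29; dissipated=26.579
Op 2: CLOSE 3-2: Q_total=26.71, C_total=8.00, V=3.34; Q3=16.70, Q2=10.02; dissipated=21.686
Final charges: Q1=10.29, Q2=10.02, Q3=16.70

Answer: 16.70 μC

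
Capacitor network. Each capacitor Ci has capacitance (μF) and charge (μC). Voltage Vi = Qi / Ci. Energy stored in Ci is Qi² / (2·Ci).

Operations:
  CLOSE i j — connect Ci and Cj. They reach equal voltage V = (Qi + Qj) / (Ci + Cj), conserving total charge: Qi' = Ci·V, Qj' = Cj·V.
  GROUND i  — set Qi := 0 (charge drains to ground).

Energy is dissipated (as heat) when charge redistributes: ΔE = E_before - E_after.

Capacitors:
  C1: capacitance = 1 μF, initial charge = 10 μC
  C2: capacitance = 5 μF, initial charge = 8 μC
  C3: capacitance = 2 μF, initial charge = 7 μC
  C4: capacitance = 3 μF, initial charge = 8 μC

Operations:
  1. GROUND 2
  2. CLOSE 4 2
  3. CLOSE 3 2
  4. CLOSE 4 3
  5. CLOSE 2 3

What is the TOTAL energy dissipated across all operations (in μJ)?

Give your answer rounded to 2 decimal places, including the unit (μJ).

Answer: 17.97 μJ

Derivation:
Initial: C1(1μF, Q=10μC, V=10.00V), C2(5μF, Q=8μC, V=1.60V), C3(2μF, Q=7μC, V=3.50V), C4(3μF, Q=8μC, V=2.67V)
Op 1: GROUND 2: Q2=0; energy lost=6.400
Op 2: CLOSE 4-2: Q_total=8.00, C_total=8.00, V=1.00; Q4=3.00, Q2=5.00; dissipated=6.667
Op 3: CLOSE 3-2: Q_total=12.00, C_total=7.00, V=1.71; Q3=3.43, Q2=8.57; dissipated=4.464
Op 4: CLOSE 4-3: Q_total=6.43, C_total=5.00, V=1.29; Q4=3.86, Q3=2.57; dissipated=0.306
Op 5: CLOSE 2-3: Q_total=11.14, C_total=7.00, V=1.59; Q2=7.96, Q3=3.18; dissipated=0.131
Total dissipated: 17.968 μJ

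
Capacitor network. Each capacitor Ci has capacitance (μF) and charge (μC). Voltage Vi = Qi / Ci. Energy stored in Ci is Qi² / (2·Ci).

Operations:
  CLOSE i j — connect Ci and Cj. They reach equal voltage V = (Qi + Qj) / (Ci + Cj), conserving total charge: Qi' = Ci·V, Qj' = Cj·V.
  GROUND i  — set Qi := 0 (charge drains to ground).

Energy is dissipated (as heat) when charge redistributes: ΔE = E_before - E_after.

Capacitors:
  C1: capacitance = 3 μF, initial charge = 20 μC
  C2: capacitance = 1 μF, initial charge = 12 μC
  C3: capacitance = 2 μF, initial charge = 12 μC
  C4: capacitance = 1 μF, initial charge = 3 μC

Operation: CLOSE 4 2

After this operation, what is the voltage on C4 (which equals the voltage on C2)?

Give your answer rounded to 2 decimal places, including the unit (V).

Answer: 7.50 V

Derivation:
Initial: C1(3μF, Q=20μC, V=6.67V), C2(1μF, Q=12μC, V=12.00V), C3(2μF, Q=12μC, V=6.00V), C4(1μF, Q=3μC, V=3.00V)
Op 1: CLOSE 4-2: Q_total=15.00, C_total=2.00, V=7.50; Q4=7.50, Q2=7.50; dissipated=20.250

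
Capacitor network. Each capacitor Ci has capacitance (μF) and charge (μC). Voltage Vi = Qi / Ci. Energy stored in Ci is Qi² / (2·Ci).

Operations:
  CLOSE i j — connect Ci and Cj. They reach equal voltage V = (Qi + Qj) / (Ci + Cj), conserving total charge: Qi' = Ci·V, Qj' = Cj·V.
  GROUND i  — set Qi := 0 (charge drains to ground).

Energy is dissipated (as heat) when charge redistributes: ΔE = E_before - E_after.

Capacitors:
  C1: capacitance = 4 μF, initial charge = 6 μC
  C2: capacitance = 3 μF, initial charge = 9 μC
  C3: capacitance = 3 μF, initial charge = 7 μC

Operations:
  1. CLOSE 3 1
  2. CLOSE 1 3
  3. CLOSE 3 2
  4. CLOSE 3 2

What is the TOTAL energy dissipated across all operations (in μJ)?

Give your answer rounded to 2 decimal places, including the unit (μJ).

Answer: 1.57 μJ

Derivation:
Initial: C1(4μF, Q=6μC, V=1.50V), C2(3μF, Q=9μC, V=3.00V), C3(3μF, Q=7μC, V=2.33V)
Op 1: CLOSE 3-1: Q_total=13.00, C_total=7.00, V=1.86; Q3=5.57, Q1=7.43; dissipated=0.595
Op 2: CLOSE 1-3: Q_total=13.00, C_total=7.00, V=1.86; Q1=7.43, Q3=5.57; dissipated=0.000
Op 3: CLOSE 3-2: Q_total=14.57, C_total=6.00, V=2.43; Q3=7.29, Q2=7.29; dissipated=0.980
Op 4: CLOSE 3-2: Q_total=14.57, C_total=6.00, V=2.43; Q3=7.29, Q2=7.29; dissipated=0.000
Total dissipated: 1.575 μJ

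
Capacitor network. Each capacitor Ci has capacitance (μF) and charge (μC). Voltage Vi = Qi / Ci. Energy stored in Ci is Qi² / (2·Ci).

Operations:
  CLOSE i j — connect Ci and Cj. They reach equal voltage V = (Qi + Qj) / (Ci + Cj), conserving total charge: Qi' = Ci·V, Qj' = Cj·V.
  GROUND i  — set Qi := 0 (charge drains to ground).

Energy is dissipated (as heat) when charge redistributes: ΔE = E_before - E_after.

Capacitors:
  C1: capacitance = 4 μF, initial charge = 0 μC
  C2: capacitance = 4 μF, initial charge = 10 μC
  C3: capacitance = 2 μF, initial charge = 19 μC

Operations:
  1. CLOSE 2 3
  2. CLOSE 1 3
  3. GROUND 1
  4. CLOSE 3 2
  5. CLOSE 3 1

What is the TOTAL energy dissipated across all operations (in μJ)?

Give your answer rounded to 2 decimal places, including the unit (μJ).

Initial: C1(4μF, Q=0μC, V=0.00V), C2(4μF, Q=10μC, V=2.50V), C3(2μF, Q=19μC, V=9.50V)
Op 1: CLOSE 2-3: Q_total=29.00, C_total=6.00, V=4.83; Q2=19.33, Q3=9.67; dissipated=32.667
Op 2: CLOSE 1-3: Q_total=9.67, C_total=6.00, V=1.61; Q1=6.44, Q3=3.22; dissipated=15.574
Op 3: GROUND 1: Q1=0; energy lost=5.191
Op 4: CLOSE 3-2: Q_total=22.56, C_total=6.00, V=3.76; Q3=7.52, Q2=15.04; dissipated=6.922
Op 5: CLOSE 3-1: Q_total=7.52, C_total=6.00, V=1.25; Q3=2.51, Q1=5.01; dissipated=9.421
Total dissipated: 69.775 μJ

Answer: 69.78 μJ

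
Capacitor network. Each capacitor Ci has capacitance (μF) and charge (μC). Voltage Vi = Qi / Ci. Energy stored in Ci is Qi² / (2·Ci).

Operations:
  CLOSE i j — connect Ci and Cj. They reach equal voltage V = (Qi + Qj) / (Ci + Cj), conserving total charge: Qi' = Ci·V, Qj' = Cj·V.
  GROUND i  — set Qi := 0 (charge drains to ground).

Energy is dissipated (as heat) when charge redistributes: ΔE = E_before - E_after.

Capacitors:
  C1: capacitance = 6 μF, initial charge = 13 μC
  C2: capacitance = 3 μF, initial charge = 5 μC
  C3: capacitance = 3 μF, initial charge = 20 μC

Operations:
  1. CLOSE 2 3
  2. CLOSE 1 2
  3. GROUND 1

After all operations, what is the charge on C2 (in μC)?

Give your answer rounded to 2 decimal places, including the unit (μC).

Answer: 8.50 μC

Derivation:
Initial: C1(6μF, Q=13μC, V=2.17V), C2(3μF, Q=5μC, V=1.67V), C3(3μF, Q=20μC, V=6.67V)
Op 1: CLOSE 2-3: Q_total=25.00, C_total=6.00, V=4.17; Q2=12.50, Q3=12.50; dissipated=18.750
Op 2: CLOSE 1-2: Q_total=25.50, C_total=9.00, V=2.83; Q1=17.00, Q2=8.50; dissipated=4.000
Op 3: GROUND 1: Q1=0; energy lost=24.083
Final charges: Q1=0.00, Q2=8.50, Q3=12.50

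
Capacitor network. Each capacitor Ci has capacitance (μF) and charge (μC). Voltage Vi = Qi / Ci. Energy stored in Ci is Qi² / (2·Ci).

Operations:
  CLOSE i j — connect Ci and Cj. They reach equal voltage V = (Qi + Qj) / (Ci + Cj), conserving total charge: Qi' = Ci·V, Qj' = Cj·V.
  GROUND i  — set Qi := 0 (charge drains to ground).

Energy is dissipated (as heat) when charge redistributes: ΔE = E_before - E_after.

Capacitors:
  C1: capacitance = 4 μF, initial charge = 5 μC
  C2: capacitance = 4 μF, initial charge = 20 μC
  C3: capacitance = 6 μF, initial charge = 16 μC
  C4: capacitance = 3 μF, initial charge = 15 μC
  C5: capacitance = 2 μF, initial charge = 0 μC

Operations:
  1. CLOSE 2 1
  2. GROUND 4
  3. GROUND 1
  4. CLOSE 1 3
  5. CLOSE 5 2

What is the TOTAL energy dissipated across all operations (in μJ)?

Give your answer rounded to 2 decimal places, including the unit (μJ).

Initial: C1(4μF, Q=5μC, V=1.25V), C2(4μF, Q=20μC, V=5.00V), C3(6μF, Q=16μC, V=2.67V), C4(3μF, Q=15μC, V=5.00V), C5(2μF, Q=0μC, V=0.00V)
Op 1: CLOSE 2-1: Q_total=25.00, C_total=8.00, V=3.12; Q2=12.50, Q1=12.50; dissipated=14.062
Op 2: GROUND 4: Q4=0; energy lost=37.500
Op 3: GROUND 1: Q1=0; energy lost=19.531
Op 4: CLOSE 1-3: Q_total=16.00, C_total=10.00, V=1.60; Q1=6.40, Q3=9.60; dissipated=8.533
Op 5: CLOSE 5-2: Q_total=12.50, C_total=6.00, V=2.08; Q5=4.17, Q2=8.33; dissipated=6.510
Total dissipated: 86.138 μJ

Answer: 86.14 μJ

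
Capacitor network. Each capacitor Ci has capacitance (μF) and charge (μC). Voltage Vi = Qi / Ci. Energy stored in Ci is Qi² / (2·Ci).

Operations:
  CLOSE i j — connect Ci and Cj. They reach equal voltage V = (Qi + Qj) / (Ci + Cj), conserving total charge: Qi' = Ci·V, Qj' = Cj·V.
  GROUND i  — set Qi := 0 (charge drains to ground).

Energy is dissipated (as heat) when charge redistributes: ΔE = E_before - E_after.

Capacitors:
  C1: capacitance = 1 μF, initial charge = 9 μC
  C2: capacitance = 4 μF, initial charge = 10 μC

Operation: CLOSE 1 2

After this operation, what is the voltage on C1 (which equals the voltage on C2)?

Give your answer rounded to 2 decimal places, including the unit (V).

Initial: C1(1μF, Q=9μC, V=9.00V), C2(4μF, Q=10μC, V=2.50V)
Op 1: CLOSE 1-2: Q_total=19.00, C_total=5.00, V=3.80; Q1=3.80, Q2=15.20; dissipated=16.900

Answer: 3.80 V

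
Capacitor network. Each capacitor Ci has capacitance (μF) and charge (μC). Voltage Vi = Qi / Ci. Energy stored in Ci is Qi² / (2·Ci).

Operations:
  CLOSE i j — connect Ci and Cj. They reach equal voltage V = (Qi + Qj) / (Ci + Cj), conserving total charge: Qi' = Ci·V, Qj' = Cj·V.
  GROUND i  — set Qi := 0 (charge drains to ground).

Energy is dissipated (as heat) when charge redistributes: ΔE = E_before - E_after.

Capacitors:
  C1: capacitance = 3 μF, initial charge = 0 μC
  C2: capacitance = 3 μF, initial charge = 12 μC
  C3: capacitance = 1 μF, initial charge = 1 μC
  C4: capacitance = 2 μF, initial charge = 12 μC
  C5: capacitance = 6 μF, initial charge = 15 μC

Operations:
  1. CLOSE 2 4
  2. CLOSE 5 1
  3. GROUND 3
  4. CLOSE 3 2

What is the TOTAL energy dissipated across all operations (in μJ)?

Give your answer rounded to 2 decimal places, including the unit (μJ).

Initial: C1(3μF, Q=0μC, V=0.00V), C2(3μF, Q=12μC, V=4.00V), C3(1μF, Q=1μC, V=1.00V), C4(2μF, Q=12μC, V=6.00V), C5(6μF, Q=15μC, V=2.50V)
Op 1: CLOSE 2-4: Q_total=24.00, C_total=5.00, V=4.80; Q2=14.40, Q4=9.60; dissipated=2.400
Op 2: CLOSE 5-1: Q_total=15.00, C_total=9.00, V=1.67; Q5=10.00, Q1=5.00; dissipated=6.250
Op 3: GROUND 3: Q3=0; energy lost=0.500
Op 4: CLOSE 3-2: Q_total=14.40, C_total=4.00, V=3.60; Q3=3.60, Q2=10.80; dissipated=8.640
Total dissipated: 17.790 μJ

Answer: 17.79 μJ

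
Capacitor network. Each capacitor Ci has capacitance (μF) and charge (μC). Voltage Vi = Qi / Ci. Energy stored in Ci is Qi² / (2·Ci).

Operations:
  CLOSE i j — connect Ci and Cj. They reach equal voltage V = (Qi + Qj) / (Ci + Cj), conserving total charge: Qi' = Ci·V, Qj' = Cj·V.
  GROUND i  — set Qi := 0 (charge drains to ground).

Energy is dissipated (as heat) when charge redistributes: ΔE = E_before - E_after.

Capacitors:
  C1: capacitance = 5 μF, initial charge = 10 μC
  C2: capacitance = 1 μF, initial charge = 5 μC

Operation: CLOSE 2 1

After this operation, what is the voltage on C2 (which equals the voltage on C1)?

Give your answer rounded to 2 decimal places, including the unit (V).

Initial: C1(5μF, Q=10μC, V=2.00V), C2(1μF, Q=5μC, V=5.00V)
Op 1: CLOSE 2-1: Q_total=15.00, C_total=6.00, V=2.50; Q2=2.50, Q1=12.50; dissipated=3.750

Answer: 2.50 V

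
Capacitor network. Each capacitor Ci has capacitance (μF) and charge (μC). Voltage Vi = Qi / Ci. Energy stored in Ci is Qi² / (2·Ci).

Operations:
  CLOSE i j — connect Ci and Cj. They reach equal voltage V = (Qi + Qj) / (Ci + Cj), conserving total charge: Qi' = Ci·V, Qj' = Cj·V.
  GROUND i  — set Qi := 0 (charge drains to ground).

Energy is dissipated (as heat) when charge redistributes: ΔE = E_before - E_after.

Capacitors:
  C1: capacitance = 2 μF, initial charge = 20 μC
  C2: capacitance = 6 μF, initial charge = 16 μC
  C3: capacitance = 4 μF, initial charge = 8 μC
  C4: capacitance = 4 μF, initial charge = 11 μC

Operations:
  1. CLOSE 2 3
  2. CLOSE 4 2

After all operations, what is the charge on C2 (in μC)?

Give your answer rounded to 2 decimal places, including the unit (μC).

Initial: C1(2μF, Q=20μC, V=10.00V), C2(6μF, Q=16μC, V=2.67V), C3(4μF, Q=8μC, V=2.00V), C4(4μF, Q=11μC, V=2.75V)
Op 1: CLOSE 2-3: Q_total=24.00, C_total=10.00, V=2.40; Q2=14.40, Q3=9.60; dissipated=0.533
Op 2: CLOSE 4-2: Q_total=25.40, C_total=10.00, V=2.54; Q4=10.16, Q2=15.24; dissipated=0.147
Final charges: Q1=20.00, Q2=15.24, Q3=9.60, Q4=10.16

Answer: 15.24 μC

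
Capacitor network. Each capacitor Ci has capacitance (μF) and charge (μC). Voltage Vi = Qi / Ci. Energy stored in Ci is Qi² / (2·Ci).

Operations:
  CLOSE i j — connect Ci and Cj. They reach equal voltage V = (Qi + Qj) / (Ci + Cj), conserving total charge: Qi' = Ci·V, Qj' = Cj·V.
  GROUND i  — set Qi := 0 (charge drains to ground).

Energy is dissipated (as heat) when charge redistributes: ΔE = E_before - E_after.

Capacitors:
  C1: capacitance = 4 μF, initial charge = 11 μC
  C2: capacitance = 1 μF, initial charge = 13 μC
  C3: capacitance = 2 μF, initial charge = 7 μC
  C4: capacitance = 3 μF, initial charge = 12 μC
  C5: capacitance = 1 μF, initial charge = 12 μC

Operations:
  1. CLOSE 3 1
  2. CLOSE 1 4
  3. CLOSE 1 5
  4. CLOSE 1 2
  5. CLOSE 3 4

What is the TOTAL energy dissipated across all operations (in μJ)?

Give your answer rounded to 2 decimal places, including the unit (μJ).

Answer: 55.42 μJ

Derivation:
Initial: C1(4μF, Q=11μC, V=2.75V), C2(1μF, Q=13μC, V=13.00V), C3(2μF, Q=7μC, V=3.50V), C4(3μF, Q=12μC, V=4.00V), C5(1μF, Q=12μC, V=12.00V)
Op 1: CLOSE 3-1: Q_total=18.00, C_total=6.00, V=3.00; Q3=6.00, Q1=12.00; dissipated=0.375
Op 2: CLOSE 1-4: Q_total=24.00, C_total=7.00, V=3.43; Q1=13.71, Q4=10.29; dissipated=0.857
Op 3: CLOSE 1-5: Q_total=25.71, C_total=5.00, V=5.14; Q1=20.57, Q5=5.14; dissipated=29.388
Op 4: CLOSE 1-2: Q_total=33.57, C_total=5.00, V=6.71; Q1=26.86, Q2=6.71; dissipated=24.694
Op 5: CLOSE 3-4: Q_total=16.29, C_total=5.00, V=3.26; Q3=6.51, Q4=9.77; dissipated=0.110
Total dissipated: 55.424 μJ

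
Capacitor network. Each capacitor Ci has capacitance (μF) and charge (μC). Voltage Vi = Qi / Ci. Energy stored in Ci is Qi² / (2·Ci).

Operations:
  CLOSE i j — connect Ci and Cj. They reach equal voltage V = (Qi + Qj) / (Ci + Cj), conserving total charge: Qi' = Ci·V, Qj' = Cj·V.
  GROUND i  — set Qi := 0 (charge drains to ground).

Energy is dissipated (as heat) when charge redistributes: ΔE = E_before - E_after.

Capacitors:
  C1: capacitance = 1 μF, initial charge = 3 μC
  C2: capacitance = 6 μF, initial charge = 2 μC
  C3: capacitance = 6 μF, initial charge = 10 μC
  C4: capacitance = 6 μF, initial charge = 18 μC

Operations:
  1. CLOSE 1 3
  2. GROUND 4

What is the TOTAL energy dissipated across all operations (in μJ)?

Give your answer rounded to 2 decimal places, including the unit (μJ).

Answer: 27.76 μJ

Derivation:
Initial: C1(1μF, Q=3μC, V=3.00V), C2(6μF, Q=2μC, V=0.33V), C3(6μF, Q=10μC, V=1.67V), C4(6μF, Q=18μC, V=3.00V)
Op 1: CLOSE 1-3: Q_total=13.00, C_total=7.00, V=1.86; Q1=1.86, Q3=11.14; dissipated=0.762
Op 2: GROUND 4: Q4=0; energy lost=27.000
Total dissipated: 27.762 μJ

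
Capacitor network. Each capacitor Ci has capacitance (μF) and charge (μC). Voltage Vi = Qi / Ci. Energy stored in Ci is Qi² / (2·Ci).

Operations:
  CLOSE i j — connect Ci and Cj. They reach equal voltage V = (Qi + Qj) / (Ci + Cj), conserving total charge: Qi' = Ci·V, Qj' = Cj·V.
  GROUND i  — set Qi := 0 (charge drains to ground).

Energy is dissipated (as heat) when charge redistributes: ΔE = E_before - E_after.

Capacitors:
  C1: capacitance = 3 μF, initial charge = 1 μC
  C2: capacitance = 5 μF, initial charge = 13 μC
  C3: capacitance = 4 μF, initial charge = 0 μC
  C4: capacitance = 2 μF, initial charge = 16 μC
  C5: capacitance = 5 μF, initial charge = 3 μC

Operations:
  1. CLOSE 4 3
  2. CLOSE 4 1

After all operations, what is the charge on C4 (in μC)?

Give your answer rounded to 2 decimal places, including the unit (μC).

Answer: 2.53 μC

Derivation:
Initial: C1(3μF, Q=1μC, V=0.33V), C2(5μF, Q=13μC, V=2.60V), C3(4μF, Q=0μC, V=0.00V), C4(2μF, Q=16μC, V=8.00V), C5(5μF, Q=3μC, V=0.60V)
Op 1: CLOSE 4-3: Q_total=16.00, C_total=6.00, V=2.67; Q4=5.33, Q3=10.67; dissipated=42.667
Op 2: CLOSE 4-1: Q_total=6.33, C_total=5.00, V=1.27; Q4=2.53, Q1=3.80; dissipated=3.267
Final charges: Q1=3.80, Q2=13.00, Q3=10.67, Q4=2.53, Q5=3.00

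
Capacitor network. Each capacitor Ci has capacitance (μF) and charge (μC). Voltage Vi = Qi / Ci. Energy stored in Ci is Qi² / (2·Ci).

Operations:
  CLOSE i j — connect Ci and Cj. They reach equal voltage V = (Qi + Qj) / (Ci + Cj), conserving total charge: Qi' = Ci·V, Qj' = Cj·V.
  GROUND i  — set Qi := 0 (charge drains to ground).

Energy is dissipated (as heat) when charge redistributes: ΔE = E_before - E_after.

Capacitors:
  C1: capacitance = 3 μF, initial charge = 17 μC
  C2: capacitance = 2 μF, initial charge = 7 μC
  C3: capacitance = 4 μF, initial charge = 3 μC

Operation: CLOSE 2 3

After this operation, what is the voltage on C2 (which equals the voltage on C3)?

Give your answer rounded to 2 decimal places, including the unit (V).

Initial: C1(3μF, Q=17μC, V=5.67V), C2(2μF, Q=7μC, V=3.50V), C3(4μF, Q=3μC, V=0.75V)
Op 1: CLOSE 2-3: Q_total=10.00, C_total=6.00, V=1.67; Q2=3.33, Q3=6.67; dissipated=5.042

Answer: 1.67 V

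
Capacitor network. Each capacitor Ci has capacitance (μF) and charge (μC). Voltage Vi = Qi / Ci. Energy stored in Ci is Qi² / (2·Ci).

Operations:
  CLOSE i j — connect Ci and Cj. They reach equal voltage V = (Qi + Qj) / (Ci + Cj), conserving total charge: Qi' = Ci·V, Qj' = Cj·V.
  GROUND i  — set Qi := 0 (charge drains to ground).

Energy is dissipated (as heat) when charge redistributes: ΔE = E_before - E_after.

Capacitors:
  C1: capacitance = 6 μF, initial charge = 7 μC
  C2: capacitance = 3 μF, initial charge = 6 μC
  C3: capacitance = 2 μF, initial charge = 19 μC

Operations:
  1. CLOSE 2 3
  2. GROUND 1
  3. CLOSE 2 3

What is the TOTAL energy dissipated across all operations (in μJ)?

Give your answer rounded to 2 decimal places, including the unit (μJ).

Answer: 37.83 μJ

Derivation:
Initial: C1(6μF, Q=7μC, V=1.17V), C2(3μF, Q=6μC, V=2.00V), C3(2μF, Q=19μC, V=9.50V)
Op 1: CLOSE 2-3: Q_total=25.00, C_total=5.00, V=5.00; Q2=15.00, Q3=10.00; dissipated=33.750
Op 2: GROUND 1: Q1=0; energy lost=4.083
Op 3: CLOSE 2-3: Q_total=25.00, C_total=5.00, V=5.00; Q2=15.00, Q3=10.00; dissipated=0.000
Total dissipated: 37.833 μJ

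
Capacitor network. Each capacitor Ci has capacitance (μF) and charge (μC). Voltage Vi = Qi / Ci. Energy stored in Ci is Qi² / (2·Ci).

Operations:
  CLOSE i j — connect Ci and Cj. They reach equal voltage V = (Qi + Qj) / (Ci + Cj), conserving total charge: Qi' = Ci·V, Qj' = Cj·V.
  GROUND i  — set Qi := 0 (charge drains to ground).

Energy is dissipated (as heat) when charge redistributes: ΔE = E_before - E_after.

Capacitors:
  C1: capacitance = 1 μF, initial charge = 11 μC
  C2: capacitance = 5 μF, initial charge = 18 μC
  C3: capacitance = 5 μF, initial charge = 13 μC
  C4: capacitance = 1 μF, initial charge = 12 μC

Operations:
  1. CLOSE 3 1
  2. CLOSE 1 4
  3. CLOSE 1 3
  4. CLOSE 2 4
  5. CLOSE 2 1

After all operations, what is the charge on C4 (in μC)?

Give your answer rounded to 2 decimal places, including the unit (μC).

Initial: C1(1μF, Q=11μC, V=11.00V), C2(5μF, Q=18μC, V=3.60V), C3(5μF, Q=13μC, V=2.60V), C4(1μF, Q=12μC, V=12.00V)
Op 1: CLOSE 3-1: Q_total=24.00, C_total=6.00, V=4.00; Q3=20.00, Q1=4.00; dissipated=29.400
Op 2: CLOSE 1-4: Q_total=16.00, C_total=2.00, V=8.00; Q1=8.00, Q4=8.00; dissipated=16.000
Op 3: CLOSE 1-3: Q_total=28.00, C_total=6.00, V=4.67; Q1=4.67, Q3=23.33; dissipated=6.667
Op 4: CLOSE 2-4: Q_total=26.00, C_total=6.00, V=4.33; Q2=21.67, Q4=4.33; dissipated=8.067
Op 5: CLOSE 2-1: Q_total=26.33, C_total=6.00, V=4.39; Q2=21.94, Q1=4.39; dissipated=0.046
Final charges: Q1=4.39, Q2=21.94, Q3=23.33, Q4=4.33

Answer: 4.33 μC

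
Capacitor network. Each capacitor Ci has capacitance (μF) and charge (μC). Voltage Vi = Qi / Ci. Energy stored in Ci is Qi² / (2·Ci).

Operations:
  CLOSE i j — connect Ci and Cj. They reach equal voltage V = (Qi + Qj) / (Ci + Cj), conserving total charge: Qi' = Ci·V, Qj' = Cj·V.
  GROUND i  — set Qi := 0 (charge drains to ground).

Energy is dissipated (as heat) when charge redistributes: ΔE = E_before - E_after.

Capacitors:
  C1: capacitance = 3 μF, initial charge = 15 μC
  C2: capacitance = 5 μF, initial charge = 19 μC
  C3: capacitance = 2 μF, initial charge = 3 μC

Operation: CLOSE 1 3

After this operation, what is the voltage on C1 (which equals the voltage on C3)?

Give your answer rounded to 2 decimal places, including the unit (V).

Initial: C1(3μF, Q=15μC, V=5.00V), C2(5μF, Q=19μC, V=3.80V), C3(2μF, Q=3μC, V=1.50V)
Op 1: CLOSE 1-3: Q_total=18.00, C_total=5.00, V=3.60; Q1=10.80, Q3=7.20; dissipated=7.350

Answer: 3.60 V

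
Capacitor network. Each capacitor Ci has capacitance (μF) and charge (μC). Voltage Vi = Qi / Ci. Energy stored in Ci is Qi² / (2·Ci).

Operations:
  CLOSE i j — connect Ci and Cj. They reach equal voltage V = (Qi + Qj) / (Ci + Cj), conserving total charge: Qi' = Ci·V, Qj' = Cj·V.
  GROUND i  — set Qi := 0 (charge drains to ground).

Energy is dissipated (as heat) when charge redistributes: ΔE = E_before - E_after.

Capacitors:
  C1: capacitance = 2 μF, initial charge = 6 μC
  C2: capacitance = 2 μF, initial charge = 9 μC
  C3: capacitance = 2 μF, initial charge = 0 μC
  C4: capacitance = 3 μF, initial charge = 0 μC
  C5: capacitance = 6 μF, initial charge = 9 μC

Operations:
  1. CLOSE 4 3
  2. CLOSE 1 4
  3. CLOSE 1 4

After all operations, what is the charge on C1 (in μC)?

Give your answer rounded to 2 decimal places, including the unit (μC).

Answer: 2.40 μC

Derivation:
Initial: C1(2μF, Q=6μC, V=3.00V), C2(2μF, Q=9μC, V=4.50V), C3(2μF, Q=0μC, V=0.00V), C4(3μF, Q=0μC, V=0.00V), C5(6μF, Q=9μC, V=1.50V)
Op 1: CLOSE 4-3: Q_total=0.00, C_total=5.00, V=0.00; Q4=0.00, Q3=0.00; dissipated=0.000
Op 2: CLOSE 1-4: Q_total=6.00, C_total=5.00, V=1.20; Q1=2.40, Q4=3.60; dissipated=5.400
Op 3: CLOSE 1-4: Q_total=6.00, C_total=5.00, V=1.20; Q1=2.40, Q4=3.60; dissipated=0.000
Final charges: Q1=2.40, Q2=9.00, Q3=0.00, Q4=3.60, Q5=9.00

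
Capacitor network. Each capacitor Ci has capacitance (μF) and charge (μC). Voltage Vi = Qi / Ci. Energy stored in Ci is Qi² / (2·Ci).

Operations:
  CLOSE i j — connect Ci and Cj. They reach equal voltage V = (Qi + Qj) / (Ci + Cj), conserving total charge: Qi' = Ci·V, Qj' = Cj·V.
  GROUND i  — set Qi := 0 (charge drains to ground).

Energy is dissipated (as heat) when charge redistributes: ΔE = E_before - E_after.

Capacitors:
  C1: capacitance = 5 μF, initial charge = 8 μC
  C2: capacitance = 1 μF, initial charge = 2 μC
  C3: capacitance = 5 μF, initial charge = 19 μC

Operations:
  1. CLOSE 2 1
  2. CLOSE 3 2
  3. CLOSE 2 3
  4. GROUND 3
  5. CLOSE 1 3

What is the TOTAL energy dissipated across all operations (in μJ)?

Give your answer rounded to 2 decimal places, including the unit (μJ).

Answer: 35.10 μJ

Derivation:
Initial: C1(5μF, Q=8μC, V=1.60V), C2(1μF, Q=2μC, V=2.00V), C3(5μF, Q=19μC, V=3.80V)
Op 1: CLOSE 2-1: Q_total=10.00, C_total=6.00, V=1.67; Q2=1.67, Q1=8.33; dissipated=0.067
Op 2: CLOSE 3-2: Q_total=20.67, C_total=6.00, V=3.44; Q3=17.22, Q2=3.44; dissipated=1.896
Op 3: CLOSE 2-3: Q_total=20.67, C_total=6.00, V=3.44; Q2=3.44, Q3=17.22; dissipated=0.000
Op 4: GROUND 3: Q3=0; energy lost=29.660
Op 5: CLOSE 1-3: Q_total=8.33, C_total=10.00, V=0.83; Q1=4.17, Q3=4.17; dissipated=3.472
Total dissipated: 35.096 μJ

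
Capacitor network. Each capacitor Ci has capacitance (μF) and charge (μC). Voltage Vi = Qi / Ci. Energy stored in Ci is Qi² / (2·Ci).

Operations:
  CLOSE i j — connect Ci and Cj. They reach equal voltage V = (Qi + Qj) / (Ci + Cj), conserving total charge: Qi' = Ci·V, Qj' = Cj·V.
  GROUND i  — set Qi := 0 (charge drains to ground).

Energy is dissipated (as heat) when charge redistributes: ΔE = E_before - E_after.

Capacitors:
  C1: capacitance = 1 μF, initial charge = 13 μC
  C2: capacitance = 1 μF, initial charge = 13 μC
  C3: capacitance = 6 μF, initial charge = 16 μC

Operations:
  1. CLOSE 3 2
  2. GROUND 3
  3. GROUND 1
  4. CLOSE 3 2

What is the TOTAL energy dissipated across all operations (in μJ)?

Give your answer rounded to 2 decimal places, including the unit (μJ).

Answer: 189.11 μJ

Derivation:
Initial: C1(1μF, Q=13μC, V=13.00V), C2(1μF, Q=13μC, V=13.00V), C3(6μF, Q=16μC, V=2.67V)
Op 1: CLOSE 3-2: Q_total=29.00, C_total=7.00, V=4.14; Q3=24.86, Q2=4.14; dissipated=45.762
Op 2: GROUND 3: Q3=0; energy lost=51.490
Op 3: GROUND 1: Q1=0; energy lost=84.500
Op 4: CLOSE 3-2: Q_total=4.14, C_total=7.00, V=0.59; Q3=3.55, Q2=0.59; dissipated=7.356
Total dissipated: 189.107 μJ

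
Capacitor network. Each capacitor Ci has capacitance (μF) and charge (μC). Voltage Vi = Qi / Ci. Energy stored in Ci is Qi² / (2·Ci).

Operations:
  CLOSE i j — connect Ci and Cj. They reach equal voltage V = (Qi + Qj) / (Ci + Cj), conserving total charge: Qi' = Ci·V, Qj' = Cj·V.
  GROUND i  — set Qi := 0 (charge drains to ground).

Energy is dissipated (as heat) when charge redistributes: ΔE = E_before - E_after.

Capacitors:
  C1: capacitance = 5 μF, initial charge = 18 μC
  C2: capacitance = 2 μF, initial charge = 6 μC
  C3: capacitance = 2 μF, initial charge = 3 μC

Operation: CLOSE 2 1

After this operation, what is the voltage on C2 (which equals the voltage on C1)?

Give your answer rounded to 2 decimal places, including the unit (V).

Answer: 3.43 V

Derivation:
Initial: C1(5μF, Q=18μC, V=3.60V), C2(2μF, Q=6μC, V=3.00V), C3(2μF, Q=3μC, V=1.50V)
Op 1: CLOSE 2-1: Q_total=24.00, C_total=7.00, V=3.43; Q2=6.86, Q1=17.14; dissipated=0.257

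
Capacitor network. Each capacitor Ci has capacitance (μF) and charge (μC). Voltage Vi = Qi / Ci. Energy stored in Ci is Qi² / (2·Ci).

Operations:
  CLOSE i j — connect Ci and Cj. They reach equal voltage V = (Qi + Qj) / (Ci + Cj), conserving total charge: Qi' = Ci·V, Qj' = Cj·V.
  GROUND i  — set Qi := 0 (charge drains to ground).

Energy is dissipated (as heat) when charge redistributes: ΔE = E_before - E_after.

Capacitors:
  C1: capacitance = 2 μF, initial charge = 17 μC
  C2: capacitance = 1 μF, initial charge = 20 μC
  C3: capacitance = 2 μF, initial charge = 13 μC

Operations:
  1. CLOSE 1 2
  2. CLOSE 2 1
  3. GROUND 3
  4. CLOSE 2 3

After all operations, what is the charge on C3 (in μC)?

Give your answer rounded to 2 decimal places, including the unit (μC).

Initial: C1(2μF, Q=17μC, V=8.50V), C2(1μF, Q=20μC, V=20.00V), C3(2μF, Q=13μC, V=6.50V)
Op 1: CLOSE 1-2: Q_total=37.00, C_total=3.00, V=12.33; Q1=24.67, Q2=12.33; dissipated=44.083
Op 2: CLOSE 2-1: Q_total=37.00, C_total=3.00, V=12.33; Q2=12.33, Q1=24.67; dissipated=0.000
Op 3: GROUND 3: Q3=0; energy lost=42.250
Op 4: CLOSE 2-3: Q_total=12.33, C_total=3.00, V=4.11; Q2=4.11, Q3=8.22; dissipated=50.704
Final charges: Q1=24.67, Q2=4.11, Q3=8.22

Answer: 8.22 μC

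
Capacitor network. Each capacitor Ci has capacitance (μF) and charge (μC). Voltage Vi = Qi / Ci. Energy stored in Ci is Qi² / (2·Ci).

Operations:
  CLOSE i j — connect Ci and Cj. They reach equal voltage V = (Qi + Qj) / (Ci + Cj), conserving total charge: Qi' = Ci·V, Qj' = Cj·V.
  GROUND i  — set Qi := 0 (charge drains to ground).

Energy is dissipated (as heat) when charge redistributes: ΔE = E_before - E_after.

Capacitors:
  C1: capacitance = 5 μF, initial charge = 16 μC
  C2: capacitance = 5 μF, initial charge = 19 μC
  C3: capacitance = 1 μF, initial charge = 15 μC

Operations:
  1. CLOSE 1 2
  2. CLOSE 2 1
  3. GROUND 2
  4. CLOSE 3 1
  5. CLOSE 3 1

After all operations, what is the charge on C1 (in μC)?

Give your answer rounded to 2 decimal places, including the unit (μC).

Answer: 27.08 μC

Derivation:
Initial: C1(5μF, Q=16μC, V=3.20V), C2(5μF, Q=19μC, V=3.80V), C3(1μF, Q=15μC, V=15.00V)
Op 1: CLOSE 1-2: Q_total=35.00, C_total=10.00, V=3.50; Q1=17.50, Q2=17.50; dissipated=0.450
Op 2: CLOSE 2-1: Q_total=35.00, C_total=10.00, V=3.50; Q2=17.50, Q1=17.50; dissipated=0.000
Op 3: GROUND 2: Q2=0; energy lost=30.625
Op 4: CLOSE 3-1: Q_total=32.50, C_total=6.00, V=5.42; Q3=5.42, Q1=27.08; dissipated=55.104
Op 5: CLOSE 3-1: Q_total=32.50, C_total=6.00, V=5.42; Q3=5.42, Q1=27.08; dissipated=0.000
Final charges: Q1=27.08, Q2=0.00, Q3=5.42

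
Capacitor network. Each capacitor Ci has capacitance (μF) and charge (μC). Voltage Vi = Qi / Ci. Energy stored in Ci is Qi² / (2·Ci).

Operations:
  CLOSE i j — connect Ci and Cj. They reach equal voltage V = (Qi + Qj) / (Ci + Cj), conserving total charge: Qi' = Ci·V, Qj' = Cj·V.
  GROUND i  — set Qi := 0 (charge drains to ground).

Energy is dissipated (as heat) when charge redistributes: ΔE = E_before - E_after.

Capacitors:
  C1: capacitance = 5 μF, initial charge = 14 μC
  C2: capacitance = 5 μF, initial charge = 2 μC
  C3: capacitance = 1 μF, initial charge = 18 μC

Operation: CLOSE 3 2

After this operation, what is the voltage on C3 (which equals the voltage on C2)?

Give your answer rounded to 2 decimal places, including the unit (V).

Initial: C1(5μF, Q=14μC, V=2.80V), C2(5μF, Q=2μC, V=0.40V), C3(1μF, Q=18μC, V=18.00V)
Op 1: CLOSE 3-2: Q_total=20.00, C_total=6.00, V=3.33; Q3=3.33, Q2=16.67; dissipated=129.067

Answer: 3.33 V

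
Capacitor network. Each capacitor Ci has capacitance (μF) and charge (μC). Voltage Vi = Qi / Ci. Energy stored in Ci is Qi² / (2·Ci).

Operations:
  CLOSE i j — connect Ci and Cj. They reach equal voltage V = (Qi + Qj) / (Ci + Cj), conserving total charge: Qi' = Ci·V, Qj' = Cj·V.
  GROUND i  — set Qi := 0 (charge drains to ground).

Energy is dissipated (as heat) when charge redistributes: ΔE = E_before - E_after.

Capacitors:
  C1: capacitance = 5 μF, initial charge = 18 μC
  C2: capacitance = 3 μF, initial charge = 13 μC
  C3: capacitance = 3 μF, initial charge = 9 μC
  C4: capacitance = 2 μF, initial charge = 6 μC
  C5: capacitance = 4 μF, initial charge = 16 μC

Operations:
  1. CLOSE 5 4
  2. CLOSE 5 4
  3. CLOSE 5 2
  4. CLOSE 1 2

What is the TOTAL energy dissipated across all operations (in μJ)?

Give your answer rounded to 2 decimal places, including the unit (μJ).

Answer: 1.16 μJ

Derivation:
Initial: C1(5μF, Q=18μC, V=3.60V), C2(3μF, Q=13μC, V=4.33V), C3(3μF, Q=9μC, V=3.00V), C4(2μF, Q=6μC, V=3.00V), C5(4μF, Q=16μC, V=4.00V)
Op 1: CLOSE 5-4: Q_total=22.00, C_total=6.00, V=3.67; Q5=14.67, Q4=7.33; dissipated=0.667
Op 2: CLOSE 5-4: Q_total=22.00, C_total=6.00, V=3.67; Q5=14.67, Q4=7.33; dissipated=0.000
Op 3: CLOSE 5-2: Q_total=27.67, C_total=7.00, V=3.95; Q5=15.81, Q2=11.86; dissipated=0.381
Op 4: CLOSE 1-2: Q_total=29.86, C_total=8.00, V=3.73; Q1=18.66, Q2=11.20; dissipated=0.116
Total dissipated: 1.164 μJ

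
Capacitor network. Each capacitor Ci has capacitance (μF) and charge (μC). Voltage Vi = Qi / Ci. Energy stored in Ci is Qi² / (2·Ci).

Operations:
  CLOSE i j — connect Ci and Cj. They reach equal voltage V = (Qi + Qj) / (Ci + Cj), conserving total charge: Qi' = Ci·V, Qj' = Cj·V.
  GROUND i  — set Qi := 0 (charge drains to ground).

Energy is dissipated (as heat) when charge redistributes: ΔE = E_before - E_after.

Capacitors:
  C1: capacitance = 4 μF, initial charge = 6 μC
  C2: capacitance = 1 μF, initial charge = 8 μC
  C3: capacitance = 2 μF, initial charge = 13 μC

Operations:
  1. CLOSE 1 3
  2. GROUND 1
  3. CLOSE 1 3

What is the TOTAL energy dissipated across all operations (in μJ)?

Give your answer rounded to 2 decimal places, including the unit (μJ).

Initial: C1(4μF, Q=6μC, V=1.50V), C2(1μF, Q=8μC, V=8.00V), C3(2μF, Q=13μC, V=6.50V)
Op 1: CLOSE 1-3: Q_total=19.00, C_total=6.00, V=3.17; Q1=12.67, Q3=6.33; dissipated=16.667
Op 2: GROUND 1: Q1=0; energy lost=20.056
Op 3: CLOSE 1-3: Q_total=6.33, C_total=6.00, V=1.06; Q1=4.22, Q3=2.11; dissipated=6.685
Total dissipated: 43.407 μJ

Answer: 43.41 μJ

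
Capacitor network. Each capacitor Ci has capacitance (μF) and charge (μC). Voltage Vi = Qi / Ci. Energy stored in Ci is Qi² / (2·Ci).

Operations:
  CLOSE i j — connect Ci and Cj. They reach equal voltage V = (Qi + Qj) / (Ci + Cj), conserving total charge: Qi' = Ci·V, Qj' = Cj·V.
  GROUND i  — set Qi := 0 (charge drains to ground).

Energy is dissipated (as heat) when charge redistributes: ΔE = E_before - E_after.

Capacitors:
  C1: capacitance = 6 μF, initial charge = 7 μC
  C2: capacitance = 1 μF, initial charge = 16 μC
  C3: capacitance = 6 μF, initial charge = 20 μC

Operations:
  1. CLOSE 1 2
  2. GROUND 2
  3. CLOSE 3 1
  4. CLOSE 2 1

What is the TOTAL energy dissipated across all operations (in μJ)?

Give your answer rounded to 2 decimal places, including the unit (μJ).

Initial: C1(6μF, Q=7μC, V=1.17V), C2(1μF, Q=16μC, V=16.00V), C3(6μF, Q=20μC, V=3.33V)
Op 1: CLOSE 1-2: Q_total=23.00, C_total=7.00, V=3.29; Q1=19.71, Q2=3.29; dissipated=94.298
Op 2: GROUND 2: Q2=0; energy lost=5.398
Op 3: CLOSE 3-1: Q_total=39.71, C_total=12.00, V=3.31; Q3=19.86, Q1=19.86; dissipated=0.003
Op 4: CLOSE 2-1: Q_total=19.86, C_total=7.00, V=2.84; Q2=2.84, Q1=17.02; dissipated=4.694
Total dissipated: 104.393 μJ

Answer: 104.39 μJ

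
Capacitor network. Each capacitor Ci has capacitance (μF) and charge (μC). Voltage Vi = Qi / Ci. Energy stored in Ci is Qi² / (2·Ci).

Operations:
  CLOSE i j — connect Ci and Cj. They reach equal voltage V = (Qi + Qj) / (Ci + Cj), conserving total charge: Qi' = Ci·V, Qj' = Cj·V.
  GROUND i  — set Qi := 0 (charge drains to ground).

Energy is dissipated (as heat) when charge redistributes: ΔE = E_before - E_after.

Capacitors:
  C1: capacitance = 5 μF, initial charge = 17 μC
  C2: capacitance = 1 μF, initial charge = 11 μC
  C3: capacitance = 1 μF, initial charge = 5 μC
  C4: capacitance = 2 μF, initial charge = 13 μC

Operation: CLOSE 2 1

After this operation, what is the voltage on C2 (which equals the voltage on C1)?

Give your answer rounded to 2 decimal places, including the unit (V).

Answer: 4.67 V

Derivation:
Initial: C1(5μF, Q=17μC, V=3.40V), C2(1μF, Q=11μC, V=11.00V), C3(1μF, Q=5μC, V=5.00V), C4(2μF, Q=13μC, V=6.50V)
Op 1: CLOSE 2-1: Q_total=28.00, C_total=6.00, V=4.67; Q2=4.67, Q1=23.33; dissipated=24.067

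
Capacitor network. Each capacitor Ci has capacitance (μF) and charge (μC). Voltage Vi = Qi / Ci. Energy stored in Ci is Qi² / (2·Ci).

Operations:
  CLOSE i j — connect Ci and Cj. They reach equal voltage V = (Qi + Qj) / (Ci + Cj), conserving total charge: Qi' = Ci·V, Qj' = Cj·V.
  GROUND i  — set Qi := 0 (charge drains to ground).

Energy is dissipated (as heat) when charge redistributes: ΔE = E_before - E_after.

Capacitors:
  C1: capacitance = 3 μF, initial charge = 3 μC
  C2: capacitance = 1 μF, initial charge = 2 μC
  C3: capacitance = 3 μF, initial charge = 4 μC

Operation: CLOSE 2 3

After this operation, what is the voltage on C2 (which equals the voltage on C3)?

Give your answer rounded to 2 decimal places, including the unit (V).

Initial: C1(3μF, Q=3μC, V=1.00V), C2(1μF, Q=2μC, V=2.00V), C3(3μF, Q=4μC, V=1.33V)
Op 1: CLOSE 2-3: Q_total=6.00, C_total=4.00, V=1.50; Q2=1.50, Q3=4.50; dissipated=0.167

Answer: 1.50 V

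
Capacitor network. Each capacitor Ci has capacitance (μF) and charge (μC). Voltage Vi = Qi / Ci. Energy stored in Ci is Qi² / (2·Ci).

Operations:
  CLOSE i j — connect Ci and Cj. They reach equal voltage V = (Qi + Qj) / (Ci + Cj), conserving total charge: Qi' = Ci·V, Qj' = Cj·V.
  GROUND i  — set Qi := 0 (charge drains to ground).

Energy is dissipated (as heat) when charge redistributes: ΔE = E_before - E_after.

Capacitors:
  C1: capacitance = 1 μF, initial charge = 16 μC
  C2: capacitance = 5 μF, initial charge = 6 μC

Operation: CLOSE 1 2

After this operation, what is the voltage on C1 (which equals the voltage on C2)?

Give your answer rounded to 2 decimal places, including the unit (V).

Answer: 3.67 V

Derivation:
Initial: C1(1μF, Q=16μC, V=16.00V), C2(5μF, Q=6μC, V=1.20V)
Op 1: CLOSE 1-2: Q_total=22.00, C_total=6.00, V=3.67; Q1=3.67, Q2=18.33; dissipated=91.267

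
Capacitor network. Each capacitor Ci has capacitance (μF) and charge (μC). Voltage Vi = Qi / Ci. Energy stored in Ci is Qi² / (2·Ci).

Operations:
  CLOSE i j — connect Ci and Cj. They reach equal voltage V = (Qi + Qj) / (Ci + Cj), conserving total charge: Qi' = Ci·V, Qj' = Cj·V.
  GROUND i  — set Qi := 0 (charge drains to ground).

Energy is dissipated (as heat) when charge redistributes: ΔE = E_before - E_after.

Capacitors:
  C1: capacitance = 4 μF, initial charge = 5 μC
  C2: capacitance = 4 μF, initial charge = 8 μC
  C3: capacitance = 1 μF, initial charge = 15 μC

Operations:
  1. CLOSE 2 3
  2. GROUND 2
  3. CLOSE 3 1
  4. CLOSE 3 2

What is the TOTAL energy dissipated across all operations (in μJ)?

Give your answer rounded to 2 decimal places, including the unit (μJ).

Initial: C1(4μF, Q=5μC, V=1.25V), C2(4μF, Q=8μC, V=2.00V), C3(1μF, Q=15μC, V=15.00V)
Op 1: CLOSE 2-3: Q_total=23.00, C_total=5.00, V=4.60; Q2=18.40, Q3=4.60; dissipated=67.600
Op 2: GROUND 2: Q2=0; energy lost=42.320
Op 3: CLOSE 3-1: Q_total=9.60, C_total=5.00, V=1.92; Q3=1.92, Q1=7.68; dissipated=4.489
Op 4: CLOSE 3-2: Q_total=1.92, C_total=5.00, V=0.38; Q3=0.38, Q2=1.54; dissipated=1.475
Total dissipated: 115.884 μJ

Answer: 115.88 μJ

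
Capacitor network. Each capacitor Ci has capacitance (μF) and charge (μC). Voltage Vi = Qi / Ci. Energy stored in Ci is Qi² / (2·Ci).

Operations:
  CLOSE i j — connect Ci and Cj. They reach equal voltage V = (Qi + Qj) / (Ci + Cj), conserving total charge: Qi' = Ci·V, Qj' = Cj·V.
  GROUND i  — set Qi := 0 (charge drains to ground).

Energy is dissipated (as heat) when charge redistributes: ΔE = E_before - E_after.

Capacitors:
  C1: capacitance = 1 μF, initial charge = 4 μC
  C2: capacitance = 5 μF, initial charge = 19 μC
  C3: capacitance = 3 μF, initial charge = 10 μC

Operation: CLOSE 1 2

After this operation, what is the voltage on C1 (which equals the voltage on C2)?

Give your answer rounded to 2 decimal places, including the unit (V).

Answer: 3.83 V

Derivation:
Initial: C1(1μF, Q=4μC, V=4.00V), C2(5μF, Q=19μC, V=3.80V), C3(3μF, Q=10μC, V=3.33V)
Op 1: CLOSE 1-2: Q_total=23.00, C_total=6.00, V=3.83; Q1=3.83, Q2=19.17; dissipated=0.017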